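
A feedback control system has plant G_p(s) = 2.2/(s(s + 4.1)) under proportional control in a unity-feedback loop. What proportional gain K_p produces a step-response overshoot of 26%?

From %OS = 100·exp(−πζ/√(1−ζ²)) = 26%, ζ = −ln(0.26)/√(π²+ln²(0.26)) = 0.3941.
Characteristic equation s² + 4.1s + 2.2K_p = 0 gives ζ = 4.1/(2√(2.2K_p)).
Setting ζ = 0.3941: √(2.2K_p) = 4.1/(2·0.3941) = 5.202, so K_p = 27.06/2.2 = 12.3.

K_p = 12.3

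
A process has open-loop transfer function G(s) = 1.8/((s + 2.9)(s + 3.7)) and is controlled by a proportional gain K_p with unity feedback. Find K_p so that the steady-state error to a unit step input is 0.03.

K_p = 193

For a type-0 loop with proportional control, e_ss = 1/(1 + K_p·G(0)).
G(0) = 0.1678. Require 1/(1 + K_p·0.1678) = 0.03, so 1 + 0.1678·K_p = 33.33.
K_p = (33.33 − 1)/0.1678 = 193.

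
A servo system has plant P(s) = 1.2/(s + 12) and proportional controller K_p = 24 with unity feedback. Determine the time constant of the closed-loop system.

τ = 0.0245 s

Closed-loop transfer function: T(s) = K_p·P(s)/(1 + K_p·P(s)) = 28.8/(s + 12 + 28.8) = 28.8/(s + 40.8).
Time constant τ = 1/40.8 = 0.0245 s.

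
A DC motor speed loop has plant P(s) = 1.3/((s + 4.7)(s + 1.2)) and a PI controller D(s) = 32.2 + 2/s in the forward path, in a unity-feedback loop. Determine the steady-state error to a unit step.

0

The open loop D(s)P(s) has a pole at the origin (type 1), so the static position error constant is infinite and e_ss = 1/(1+∞) = 0.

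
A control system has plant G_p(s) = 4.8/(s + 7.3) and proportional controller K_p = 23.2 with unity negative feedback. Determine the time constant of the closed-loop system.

Closed-loop transfer function: T(s) = K_p·G_p(s)/(1 + K_p·G_p(s)) = 111.4/(s + 7.3 + 111.4) = 111.4/(s + 118.7).
Time constant τ = 1/118.7 = 0.00843 s.

τ = 0.00843 s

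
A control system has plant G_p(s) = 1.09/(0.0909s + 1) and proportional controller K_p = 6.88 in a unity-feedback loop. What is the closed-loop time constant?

τ = 0.0107 s

Closed loop: T(s) = K_p·G_p/(1+K_p·G_p) = 7.499/(0.0909s + 1 + 7.499), with pole at s = −(1 + 7.499)/0.0909 = −93.5.
Closed-loop time constant τ = 1/93.5 = 0.0107 s.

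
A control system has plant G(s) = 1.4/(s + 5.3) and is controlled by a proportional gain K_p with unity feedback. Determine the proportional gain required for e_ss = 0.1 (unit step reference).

For a type-0 loop with proportional control, e_ss = 1/(1 + K_p·G(0)).
G(0) = 0.2642. Require 1/(1 + K_p·0.2642) = 0.1, so 1 + 0.2642·K_p = 10.
K_p = (10 − 1)/0.2642 = 34.1.

K_p = 34.1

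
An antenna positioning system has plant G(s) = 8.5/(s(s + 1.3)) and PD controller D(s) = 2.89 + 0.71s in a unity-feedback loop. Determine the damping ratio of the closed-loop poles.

ζ = 0.74

Forward path: (2.89 + 0.71s)·8.5/(s(s+1.3)). The closed-loop characteristic equation is s² + (1.3 + 8.5·0.71)s + 8.5·2.89 = 0.
That is s² + 7.335s + 24.57 = 0, so ω_n = 4.956 rad/s and ζ = 7.335/(2·4.956) = 0.74.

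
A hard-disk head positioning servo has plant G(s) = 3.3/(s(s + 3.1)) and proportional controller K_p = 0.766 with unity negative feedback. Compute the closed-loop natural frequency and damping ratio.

With unity feedback the closed-loop characteristic equation is s² + 3.1s + 0.766·3.3 = s² + 3.1s + 2.528 = 0.
So ω_n² = 2.528 ⇒ ω_n = 1.59 rad/s, and ζ = 3.1/(2ω_n) = 0.975.

ω_n = 1.59 rad/s, ζ = 0.975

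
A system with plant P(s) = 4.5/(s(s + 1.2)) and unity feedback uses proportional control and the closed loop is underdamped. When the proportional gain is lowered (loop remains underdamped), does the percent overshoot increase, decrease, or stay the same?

ζ = 1.2/(2√(4.5K_p)) rises as K_p falls; higher damping means less overshoot.

decrease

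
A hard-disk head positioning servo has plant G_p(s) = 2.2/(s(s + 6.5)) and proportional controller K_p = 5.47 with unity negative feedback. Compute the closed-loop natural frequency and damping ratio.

ω_n = 3.47 rad/s, ζ = 0.937

The closed-loop denominator is s(s+6.5) + 5.47·2.2 = s² + 6.5s + 12.03.
Matching s² + 2ζω_n s + ω_n²: ω_n = √12.03 = 3.469 rad/s and 2ζω_n = 6.5, so ζ = 6.5/(2·3.469) = 0.937.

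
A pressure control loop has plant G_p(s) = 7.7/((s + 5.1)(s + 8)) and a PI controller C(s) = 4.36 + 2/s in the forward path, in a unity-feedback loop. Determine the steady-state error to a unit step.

The open loop C(s)G_p(s) has a pole at the origin (type 1), so the static position error constant is infinite and e_ss = 1/(1+∞) = 0.

0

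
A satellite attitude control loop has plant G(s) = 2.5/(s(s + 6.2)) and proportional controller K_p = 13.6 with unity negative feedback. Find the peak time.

Closed-loop characteristic equation: s² + 6.2s + 34 = 0, so ω_n = 5.831 rad/s and ζ = 6.2/(2·5.831) = 0.5316.
Damped frequency ω_d = ω_n√(1−ζ²) = 4.939 rad/s, so peak time T_p = π/ω_d = 0.636 s.

T_p = 0.636 s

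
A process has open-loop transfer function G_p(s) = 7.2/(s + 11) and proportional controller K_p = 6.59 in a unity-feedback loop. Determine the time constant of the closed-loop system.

Closed-loop transfer function: T(s) = K_p·G_p(s)/(1 + K_p·G_p(s)) = 47.45/(s + 11 + 47.45) = 47.45/(s + 58.45).
Time constant τ = 1/58.45 = 0.0171 s.

τ = 0.0171 s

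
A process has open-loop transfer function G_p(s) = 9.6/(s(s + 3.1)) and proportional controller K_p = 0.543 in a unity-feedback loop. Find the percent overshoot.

From 1 + K_pG_p(s) = 0: s² + 3.1s + 5.213 = 0 ⇒ ω_n = 2.283, ζ = 0.6789.
%OS = 100·exp(−πζ/√(1−ζ²)) = 100·exp(−π·0.6789/√0.5391) = 5.48%.

5.48%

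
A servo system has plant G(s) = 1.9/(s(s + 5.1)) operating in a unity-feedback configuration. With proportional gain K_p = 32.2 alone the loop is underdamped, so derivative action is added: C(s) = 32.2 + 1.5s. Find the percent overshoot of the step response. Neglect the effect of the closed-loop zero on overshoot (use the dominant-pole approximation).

15.7%

Forward path: (32.2 + 1.5s)·1.9/(s(s+5.1)). The closed-loop characteristic equation is s² + (5.1 + 1.9·1.5)s + 1.9·32.2 = 0.
That is s² + 7.95s + 61.18 = 0, so ω_n = 7.822 rad/s and ζ = 7.95/(2·7.822) = 0.5082.
%OS = 100·exp(−πζ/√(1−ζ²)) = 15.7%.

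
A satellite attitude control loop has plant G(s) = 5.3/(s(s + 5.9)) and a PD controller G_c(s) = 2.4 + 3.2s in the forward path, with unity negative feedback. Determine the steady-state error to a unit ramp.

0.464

The loop has one pole at the origin (type 1). Velocity error constant K_v = lim_{s→0} s·G_c(s)G(s) = 2.4·5.3/5.9 = 2.156.
Steady-state error to a unit ramp: e_ss = 1/K_v = 0.464.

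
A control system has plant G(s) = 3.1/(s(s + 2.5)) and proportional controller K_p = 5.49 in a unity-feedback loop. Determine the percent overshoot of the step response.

From 1 + K_pG(s) = 0: s² + 2.5s + 17.02 = 0 ⇒ ω_n = 4.125, ζ = 0.303.
%OS = 100·exp(−πζ/√(1−ζ²)) = 100·exp(−π·0.303/√0.9082) = 36.8%.

36.8%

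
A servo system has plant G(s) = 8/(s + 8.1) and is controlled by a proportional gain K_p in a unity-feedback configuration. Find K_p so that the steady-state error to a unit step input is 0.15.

Steady-state error for a unit step on this type-0 loop is 1/(1 + K_p·G(0)).
G(0) = 0.9877. Require 1/(1 + K_p·0.9877) = 0.15, so 1 + 0.9877·K_p = 6.667.
K_p = (6.667 − 1)/0.9877 = 5.74.

K_p = 5.74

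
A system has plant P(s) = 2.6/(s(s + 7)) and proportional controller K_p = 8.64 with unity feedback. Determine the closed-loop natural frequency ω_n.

ω_n = 4.74 rad/s

The closed-loop denominator is s(s+7) + 8.64·2.6 = s² + 7s + 22.46.
So ω_n² = 22.46 ⇒ ω_n = 4.74 rad/s, and ζ = 7/(2ω_n) = 0.738.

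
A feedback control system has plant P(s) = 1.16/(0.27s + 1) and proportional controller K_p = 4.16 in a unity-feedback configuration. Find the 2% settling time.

T_s ≈ 0.185 s

Closed loop: T(s) = K_p·P/(1+K_p·P) = 4.826/(0.27s + 1 + 4.826), with pole at s = −(1 + 4.826)/0.27 = −21.58.
τ = 1/21.58 = 0.04635 s, so 2% settling time ≈ 4τ = 0.185 s.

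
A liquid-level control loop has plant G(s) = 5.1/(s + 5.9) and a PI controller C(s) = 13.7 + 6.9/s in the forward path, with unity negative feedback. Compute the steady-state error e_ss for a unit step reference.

0

The open loop C(s)G(s) has a pole at the origin (type 1), so the static position error constant is infinite and e_ss = 1/(1+∞) = 0.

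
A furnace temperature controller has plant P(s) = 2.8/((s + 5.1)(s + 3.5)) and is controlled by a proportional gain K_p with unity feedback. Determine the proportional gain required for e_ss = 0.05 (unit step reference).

For a type-0 loop with proportional control, e_ss = 1/(1 + K_p·P(0)).
P(0) = 0.1569. Require 1/(1 + K_p·0.1569) = 0.05, so 1 + 0.1569·K_p = 20.
K_p = (20 − 1)/0.1569 = 121.

K_p = 121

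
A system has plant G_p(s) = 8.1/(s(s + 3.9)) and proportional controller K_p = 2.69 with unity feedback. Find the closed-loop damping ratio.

With unity feedback the closed-loop characteristic equation is s² + 3.9s + 2.69·8.1 = s² + 3.9s + 21.79 = 0.
Matching s² + 2ζω_n s + ω_n²: ω_n = √21.79 = 4.668 rad/s and 2ζω_n = 3.9, so ζ = 3.9/(2·4.668) = 0.418.

ζ = 0.418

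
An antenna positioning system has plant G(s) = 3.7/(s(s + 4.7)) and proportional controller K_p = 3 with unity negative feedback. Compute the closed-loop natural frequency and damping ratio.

1 + K_p·G(s) = 0 gives s² + 4.7s + 11.1 = 0.
Matching s² + 2ζω_n s + ω_n²: ω_n = √11.1 = 3.332 rad/s and 2ζω_n = 4.7, so ζ = 4.7/(2·3.332) = 0.705.

ω_n = 3.33 rad/s, ζ = 0.705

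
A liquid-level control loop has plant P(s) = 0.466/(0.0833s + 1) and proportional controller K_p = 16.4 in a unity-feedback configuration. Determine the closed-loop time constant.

τ = 0.00964 s

Closed loop: T(s) = K_p·P/(1+K_p·P) = 7.642/(0.0833s + 1 + 7.642), with pole at s = −(1 + 7.642)/0.0833 = −103.8.
Closed-loop time constant τ = 1/103.8 = 0.00964 s.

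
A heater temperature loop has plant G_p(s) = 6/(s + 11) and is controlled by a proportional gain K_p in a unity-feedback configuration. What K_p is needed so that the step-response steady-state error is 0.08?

K_p = 21.1

For a type-0 loop with proportional control, e_ss = 1/(1 + K_p·G_p(0)).
G_p(0) = 0.5455. Require 1/(1 + K_p·0.5455) = 0.08, so 1 + 0.5455·K_p = 12.5.
K_p = (12.5 − 1)/0.5455 = 21.1.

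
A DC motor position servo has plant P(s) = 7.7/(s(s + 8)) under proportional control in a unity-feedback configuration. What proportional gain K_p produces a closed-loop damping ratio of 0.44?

K_p = 10.7

Closed-loop characteristic equation: s² + 8s + K_p·7.7 = 0.
So ω_n = √(7.7K_p) and 2ζω_n = 8, giving ζ = 8/(2√(7.7K_p)).
Setting ζ = 0.44: √(7.7K_p) = 8/(2·0.44) = 9.091, so K_p = 82.64/7.7 = 10.7.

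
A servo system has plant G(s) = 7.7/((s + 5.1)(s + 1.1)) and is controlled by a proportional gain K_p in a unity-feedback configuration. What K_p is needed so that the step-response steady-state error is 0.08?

K_p = 8.38

Steady-state error for a unit step on this type-0 loop is 1/(1 + K_p·G(0)).
G(0) = 1.373. Require 1/(1 + K_p·1.373) = 0.08, so 1 + 1.373·K_p = 12.5.
K_p = (12.5 − 1)/1.373 = 8.38.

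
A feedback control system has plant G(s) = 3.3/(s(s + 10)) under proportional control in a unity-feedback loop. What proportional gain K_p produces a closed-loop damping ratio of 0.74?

K_p = 13.8

Closed-loop characteristic equation: s² + 10s + K_p·3.3 = 0.
So ω_n = √(3.3K_p) and 2ζω_n = 10, giving ζ = 10/(2√(3.3K_p)).
Setting ζ = 0.74: √(3.3K_p) = 10/(2·0.74) = 6.757, so K_p = 45.65/3.3 = 13.8.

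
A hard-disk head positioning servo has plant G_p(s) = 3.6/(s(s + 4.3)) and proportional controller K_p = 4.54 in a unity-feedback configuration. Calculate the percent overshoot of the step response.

13.9%

From 1 + K_pG_p(s) = 0: s² + 4.3s + 16.34 = 0 ⇒ ω_n = 4.043, ζ = 0.5318.
%OS = 100·exp(−πζ/√(1−ζ²)) = 100·exp(−π·0.5318/√0.7172) = 13.9%.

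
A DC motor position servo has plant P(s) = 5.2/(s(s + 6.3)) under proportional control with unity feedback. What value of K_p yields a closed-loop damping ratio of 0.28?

Closed-loop characteristic equation: s² + 6.3s + K_p·5.2 = 0.
So ω_n = √(5.2K_p) and 2ζω_n = 6.3, giving ζ = 6.3/(2√(5.2K_p)).
Setting ζ = 0.28: √(5.2K_p) = 6.3/(2·0.28) = 11.25, so K_p = 126.6/5.2 = 24.3.

K_p = 24.3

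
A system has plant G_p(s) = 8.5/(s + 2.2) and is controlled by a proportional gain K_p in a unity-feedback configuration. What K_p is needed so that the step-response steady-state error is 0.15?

K_p = 1.47

The loop is type 0, so e_ss(step) = 1/(1 + K_pos) with K_pos = K_p·G_p(0).
G_p(0) = 3.864. Require 1/(1 + K_p·3.864) = 0.15, so 1 + 3.864·K_p = 6.667.
K_p = (6.667 − 1)/3.864 = 1.47.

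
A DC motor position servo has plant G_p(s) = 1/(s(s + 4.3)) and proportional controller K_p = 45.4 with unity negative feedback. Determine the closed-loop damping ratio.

The closed-loop denominator is s(s+4.3) + 45.4·1 = s² + 4.3s + 45.4.
Matching s² + 2ζω_n s + ω_n²: ω_n = √45.4 = 6.738 rad/s and 2ζω_n = 4.3, so ζ = 4.3/(2·6.738) = 0.319.

ζ = 0.319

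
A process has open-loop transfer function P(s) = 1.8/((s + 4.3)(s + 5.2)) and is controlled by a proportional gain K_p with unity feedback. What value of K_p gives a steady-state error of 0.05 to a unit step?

Steady-state error for a unit step on this type-0 loop is 1/(1 + K_p·P(0)).
P(0) = 0.0805. Require 1/(1 + K_p·0.0805) = 0.05, so 1 + 0.0805·K_p = 20.
K_p = (20 − 1)/0.0805 = 236.

K_p = 236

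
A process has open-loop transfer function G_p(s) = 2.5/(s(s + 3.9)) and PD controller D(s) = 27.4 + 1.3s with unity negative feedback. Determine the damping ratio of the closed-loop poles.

Forward path: (27.4 + 1.3s)·2.5/(s(s+3.9)). The closed-loop characteristic equation is s² + (3.9 + 2.5·1.3)s + 2.5·27.4 = 0.
That is s² + 7.15s + 68.5 = 0, so ω_n = 8.276 rad/s and ζ = 7.15/(2·8.276) = 0.4319.

ζ = 0.432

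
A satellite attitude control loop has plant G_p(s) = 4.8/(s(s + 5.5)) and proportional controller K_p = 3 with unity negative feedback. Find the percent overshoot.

From 1 + K_pG_p(s) = 0: s² + 5.5s + 14.4 = 0 ⇒ ω_n = 3.795, ζ = 0.7247.
%OS = 100·exp(−πζ/√(1−ζ²)) = 100·exp(−π·0.7247/√0.4748) = 3.67%.

3.67%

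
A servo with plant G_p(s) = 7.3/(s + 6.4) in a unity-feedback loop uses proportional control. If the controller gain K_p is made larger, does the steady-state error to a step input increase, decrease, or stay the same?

decrease

The position error constant K_pos = K_p·G_p(0) grows with K_p, and e_ss = 1/(1+K_pos) falls.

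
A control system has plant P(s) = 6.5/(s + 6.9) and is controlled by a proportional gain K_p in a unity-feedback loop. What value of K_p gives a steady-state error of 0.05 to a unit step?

K_p = 20.2

The loop is type 0, so e_ss(step) = 1/(1 + K_pos) with K_pos = K_p·P(0).
P(0) = 0.942. Require 1/(1 + K_p·0.942) = 0.05, so 1 + 0.942·K_p = 20.
K_p = (20 − 1)/0.942 = 20.2.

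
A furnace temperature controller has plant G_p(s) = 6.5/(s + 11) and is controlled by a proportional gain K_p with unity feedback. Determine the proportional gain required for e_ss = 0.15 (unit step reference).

K_p = 9.59

The loop is type 0, so e_ss(step) = 1/(1 + K_pos) with K_pos = K_p·G_p(0).
G_p(0) = 0.5909. Require 1/(1 + K_p·0.5909) = 0.15, so 1 + 0.5909·K_p = 6.667.
K_p = (6.667 − 1)/0.5909 = 9.59.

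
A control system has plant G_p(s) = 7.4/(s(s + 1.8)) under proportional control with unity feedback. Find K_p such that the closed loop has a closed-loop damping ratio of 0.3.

K_p = 1.22

Closed-loop characteristic equation: s² + 1.8s + K_p·7.4 = 0.
So ω_n = √(7.4K_p) and 2ζω_n = 1.8, giving ζ = 1.8/(2√(7.4K_p)).
Setting ζ = 0.3: √(7.4K_p) = 1.8/(2·0.3) = 3, so K_p = 9/7.4 = 1.22.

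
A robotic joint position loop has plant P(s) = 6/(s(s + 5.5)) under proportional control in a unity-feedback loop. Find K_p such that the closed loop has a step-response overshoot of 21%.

K_p = 6.37

From %OS = 100·exp(−πζ/√(1−ζ²)) = 21%, ζ = −ln(0.21)/√(π²+ln²(0.21)) = 0.4449.
Characteristic equation s² + 5.5s + 6K_p = 0 gives ζ = 5.5/(2√(6K_p)).
Setting ζ = 0.4449: √(6K_p) = 5.5/(2·0.4449) = 6.181, so K_p = 38.21/6 = 6.37.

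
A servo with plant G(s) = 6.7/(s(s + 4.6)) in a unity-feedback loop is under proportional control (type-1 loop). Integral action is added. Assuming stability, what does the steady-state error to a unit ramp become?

0

The integrator raises the loop to type 2, so K_v → ∞ and e_ss to a ramp is zero.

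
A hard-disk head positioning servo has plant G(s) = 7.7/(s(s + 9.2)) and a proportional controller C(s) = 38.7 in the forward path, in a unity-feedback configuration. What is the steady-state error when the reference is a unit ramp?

The loop has one pole at the origin (type 1). Velocity error constant K_v = lim_{s→0} s·C(s)G(s) = 38.7·7.7/9.2 = 32.39.
Steady-state error to a unit ramp: e_ss = 1/K_v = 0.0309.

0.0309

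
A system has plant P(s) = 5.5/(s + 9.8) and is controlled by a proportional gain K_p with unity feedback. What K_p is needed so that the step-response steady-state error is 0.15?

K_p = 10.1

The loop is type 0, so e_ss(step) = 1/(1 + K_pos) with K_pos = K_p·P(0).
P(0) = 0.5612. Require 1/(1 + K_p·0.5612) = 0.15, so 1 + 0.5612·K_p = 6.667.
K_p = (6.667 − 1)/0.5612 = 10.1.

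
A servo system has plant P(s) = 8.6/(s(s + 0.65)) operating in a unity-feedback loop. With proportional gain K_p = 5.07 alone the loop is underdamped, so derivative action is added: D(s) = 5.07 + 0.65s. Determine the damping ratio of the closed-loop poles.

ζ = 0.472

Forward path: (5.07 + 0.65s)·8.6/(s(s+0.65)). The closed-loop characteristic equation is s² + (0.65 + 8.6·0.65)s + 8.6·5.07 = 0.
That is s² + 6.24s + 43.6 = 0, so ω_n = 6.603 rad/s and ζ = 6.24/(2·6.603) = 0.4725.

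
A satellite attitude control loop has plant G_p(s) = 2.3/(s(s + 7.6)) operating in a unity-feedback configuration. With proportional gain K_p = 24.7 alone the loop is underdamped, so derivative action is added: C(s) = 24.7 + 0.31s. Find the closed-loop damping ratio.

ζ = 0.551

Forward path: (24.7 + 0.31s)·2.3/(s(s+7.6)). The closed-loop characteristic equation is s² + (7.6 + 2.3·0.31)s + 2.3·24.7 = 0.
That is s² + 8.313s + 56.81 = 0, so ω_n = 7.537 rad/s and ζ = 8.313/(2·7.537) = 0.5515.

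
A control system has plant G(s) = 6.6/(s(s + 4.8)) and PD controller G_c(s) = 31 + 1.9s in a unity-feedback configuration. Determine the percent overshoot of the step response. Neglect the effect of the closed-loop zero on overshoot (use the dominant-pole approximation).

Forward path: (31 + 1.9s)·6.6/(s(s+4.8)). The closed-loop characteristic equation is s² + (4.8 + 6.6·1.9)s + 6.6·31 = 0.
That is s² + 17.34s + 204.6 = 0, so ω_n = 14.3 rad/s and ζ = 17.34/(2·14.3) = 0.6061.
%OS = 100·exp(−πζ/√(1−ζ²)) = 9.13%.

9.13%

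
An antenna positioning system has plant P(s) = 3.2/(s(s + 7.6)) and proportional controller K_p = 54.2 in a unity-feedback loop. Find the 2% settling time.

Closed-loop characteristic equation: s² + 7.6s + 173.4 = 0, so ω_n = 13.17 rad/s and ζ = 7.6/(2·13.17) = 0.2885.
2% settling time T_s ≈ 4/(ζω_n) = 4/3.8 = 1.05 s.

T_s ≈ 1.05 s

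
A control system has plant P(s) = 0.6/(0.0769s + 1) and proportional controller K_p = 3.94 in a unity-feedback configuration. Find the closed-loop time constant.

Closed loop: T(s) = K_p·P/(1+K_p·P) = 2.364/(0.0769s + 1 + 2.364), with pole at s = −(1 + 2.364)/0.0769 = −43.75.
Closed-loop time constant τ = 1/43.75 = 0.0229 s.

τ = 0.0229 s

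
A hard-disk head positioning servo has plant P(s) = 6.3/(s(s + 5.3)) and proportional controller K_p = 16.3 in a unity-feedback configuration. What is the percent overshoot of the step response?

42.7%

From 1 + K_pP(s) = 0: s² + 5.3s + 102.7 = 0 ⇒ ω_n = 10.13, ζ = 0.2615.
%OS = 100·exp(−πζ/√(1−ζ²)) = 100·exp(−π·0.2615/√0.9316) = 42.7%.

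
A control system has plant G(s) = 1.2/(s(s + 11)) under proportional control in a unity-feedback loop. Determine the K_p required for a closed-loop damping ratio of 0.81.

K_p = 38.4

Closed-loop characteristic equation: s² + 11s + K_p·1.2 = 0.
So ω_n = √(1.2K_p) and 2ζω_n = 11, giving ζ = 11/(2√(1.2K_p)).
Setting ζ = 0.81: √(1.2K_p) = 11/(2·0.81) = 6.79, so K_p = 46.11/1.2 = 38.4.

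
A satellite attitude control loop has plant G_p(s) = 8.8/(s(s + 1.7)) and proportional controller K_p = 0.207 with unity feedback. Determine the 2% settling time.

From 1 + K_pG_p(s) = 0: s² + 1.7s + 1.822 = 0 ⇒ ω_n = 1.35, ζ = 0.6298.
2% settling time T_s ≈ 4/(ζω_n) = 4/0.85 = 4.71 s.

T_s ≈ 4.71 s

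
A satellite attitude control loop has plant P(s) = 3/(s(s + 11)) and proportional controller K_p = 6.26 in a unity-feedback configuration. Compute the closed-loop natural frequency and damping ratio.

The closed-loop denominator is s(s+11) + 6.26·3 = s² + 11s + 18.78.
So ω_n² = 18.78 ⇒ ω_n = 4.334 rad/s, and ζ = 11/(2ω_n) = 1.27.

ω_n = 4.33 rad/s, ζ = 1.27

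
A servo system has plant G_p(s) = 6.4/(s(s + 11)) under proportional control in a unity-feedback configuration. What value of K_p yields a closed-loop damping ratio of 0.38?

K_p = 32.7

Closed-loop characteristic equation: s² + 11s + K_p·6.4 = 0.
So ω_n = √(6.4K_p) and 2ζω_n = 11, giving ζ = 11/(2√(6.4K_p)).
Setting ζ = 0.38: √(6.4K_p) = 11/(2·0.38) = 14.47, so K_p = 209.5/6.4 = 32.7.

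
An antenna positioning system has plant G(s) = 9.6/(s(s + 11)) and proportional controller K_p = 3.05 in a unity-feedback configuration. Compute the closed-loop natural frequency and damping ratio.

ω_n = 5.41 rad/s, ζ = 1.02

1 + K_p·G(s) = 0 gives s² + 11s + 29.28 = 0.
Matching s² + 2ζω_n s + ω_n²: ω_n = √29.28 = 5.411 rad/s and 2ζω_n = 11, so ζ = 11/(2·5.411) = 1.02.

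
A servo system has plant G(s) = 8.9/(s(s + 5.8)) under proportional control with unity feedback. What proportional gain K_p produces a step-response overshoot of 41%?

From %OS = 100·exp(−πζ/√(1−ζ²)) = 41%, ζ = −ln(0.41)/√(π²+ln²(0.41)) = 0.273.
Characteristic equation s² + 5.8s + 8.9K_p = 0 gives ζ = 5.8/(2√(8.9K_p)).
Setting ζ = 0.273: √(8.9K_p) = 5.8/(2·0.273) = 10.62, so K_p = 112.8/8.9 = 12.7.

K_p = 12.7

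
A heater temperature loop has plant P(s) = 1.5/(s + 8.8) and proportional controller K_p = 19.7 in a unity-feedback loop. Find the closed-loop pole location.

s = -38.35

Closed-loop transfer function: T(s) = K_p·P(s)/(1 + K_p·P(s)) = 29.55/(s + 8.8 + 29.55) = 29.55/(s + 38.35).
The closed-loop pole is at s = −38.35.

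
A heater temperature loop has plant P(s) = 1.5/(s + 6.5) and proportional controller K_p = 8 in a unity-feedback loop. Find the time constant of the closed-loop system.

τ = 0.0541 s

Closed-loop transfer function: T(s) = K_p·P(s)/(1 + K_p·P(s)) = 12/(s + 6.5 + 12) = 12/(s + 18.5).
Time constant τ = 1/18.5 = 0.0541 s.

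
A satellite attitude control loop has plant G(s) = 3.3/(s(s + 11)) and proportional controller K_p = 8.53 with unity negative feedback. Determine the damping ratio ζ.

With unity feedback the closed-loop characteristic equation is s² + 11s + 8.53·3.3 = s² + 11s + 28.15 = 0.
So ω_n² = 28.15 ⇒ ω_n = 5.306 rad/s, and ζ = 11/(2ω_n) = 1.04.

ζ = 1.04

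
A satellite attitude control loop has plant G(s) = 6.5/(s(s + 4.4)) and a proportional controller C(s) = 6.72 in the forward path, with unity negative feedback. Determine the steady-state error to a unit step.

0

The open loop C(s)G(s) has a pole at the origin (type 1), so the static position error constant is infinite and e_ss = 1/(1+∞) = 0.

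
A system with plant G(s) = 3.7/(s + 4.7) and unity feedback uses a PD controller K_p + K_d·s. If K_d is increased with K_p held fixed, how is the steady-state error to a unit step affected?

At s = 0 the derivative term contributes nothing: C(0) = K_p regardless of K_d, so K_pos = K_p·G(0) and e_ss are unchanged.

unchanged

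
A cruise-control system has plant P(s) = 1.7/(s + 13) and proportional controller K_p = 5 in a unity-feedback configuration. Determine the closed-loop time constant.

τ = 0.0465 s

Closed-loop transfer function: T(s) = K_p·P(s)/(1 + K_p·P(s)) = 8.5/(s + 13 + 8.5) = 8.5/(s + 21.5).
Time constant τ = 1/21.5 = 0.0465 s.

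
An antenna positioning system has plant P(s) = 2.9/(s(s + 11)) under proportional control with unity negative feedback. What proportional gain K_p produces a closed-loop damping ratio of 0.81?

K_p = 15.9

Closed-loop characteristic equation: s² + 11s + K_p·2.9 = 0.
So ω_n = √(2.9K_p) and 2ζω_n = 11, giving ζ = 11/(2√(2.9K_p)).
Setting ζ = 0.81: √(2.9K_p) = 11/(2·0.81) = 6.79, so K_p = 46.11/2.9 = 15.9.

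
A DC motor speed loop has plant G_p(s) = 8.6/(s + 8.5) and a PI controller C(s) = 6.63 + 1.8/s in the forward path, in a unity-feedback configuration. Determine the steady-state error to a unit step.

0

The open loop C(s)G_p(s) has a pole at the origin (type 1), so the static position error constant is infinite and e_ss = 1/(1+∞) = 0.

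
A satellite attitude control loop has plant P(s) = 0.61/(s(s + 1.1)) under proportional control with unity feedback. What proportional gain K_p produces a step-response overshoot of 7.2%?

From %OS = 100·exp(−πζ/√(1−ζ²)) = 7.2%, ζ = −ln(0.072)/√(π²+ln²(0.072)) = 0.6421.
Characteristic equation s² + 1.1s + 0.61K_p = 0 gives ζ = 1.1/(2√(0.61K_p)).
Setting ζ = 0.6421: √(0.61K_p) = 1.1/(2·0.6421) = 0.8566, so K_p = 0.7338/0.61 = 1.2.

K_p = 1.2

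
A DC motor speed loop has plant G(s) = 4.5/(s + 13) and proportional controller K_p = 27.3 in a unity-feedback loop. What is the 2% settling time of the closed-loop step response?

Closed-loop transfer function: T(s) = K_p·G(s)/(1 + K_p·G(s)) = 122.9/(s + 13 + 122.9) = 122.9/(s + 135.9).
Time constant τ = 1/135.9 = 0.007361 s, so the 2% settling time is about 4τ = 0.0294 s.

T_s ≈ 0.0294 s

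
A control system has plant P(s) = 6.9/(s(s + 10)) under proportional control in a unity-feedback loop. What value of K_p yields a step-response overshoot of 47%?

K_p = 66.4

From %OS = 100·exp(−πζ/√(1−ζ²)) = 47%, ζ = −ln(0.47)/√(π²+ln²(0.47)) = 0.2337.
Characteristic equation s² + 10s + 6.9K_p = 0 gives ζ = 10/(2√(6.9K_p)).
Setting ζ = 0.2337: √(6.9K_p) = 10/(2·0.2337) = 21.4, so K_p = 457.8/6.9 = 66.4.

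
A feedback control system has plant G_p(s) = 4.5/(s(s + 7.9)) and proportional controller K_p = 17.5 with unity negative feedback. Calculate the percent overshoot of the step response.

Closed-loop characteristic equation: s² + 7.9s + 78.75 = 0, so ω_n = 8.874 rad/s and ζ = 7.9/(2·8.874) = 0.4451.
%OS = 100·exp(−πζ/√(1−ζ²)) = 100·exp(−π·0.4451/√0.8019) = 21%.

21%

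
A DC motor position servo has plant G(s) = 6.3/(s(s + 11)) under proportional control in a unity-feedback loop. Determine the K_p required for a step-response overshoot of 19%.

K_p = 22

From %OS = 100·exp(−πζ/√(1−ζ²)) = 19%, ζ = −ln(0.19)/√(π²+ln²(0.19)) = 0.4673.
Characteristic equation s² + 11s + 6.3K_p = 0 gives ζ = 11/(2√(6.3K_p)).
Setting ζ = 0.4673: √(6.3K_p) = 11/(2·0.4673) = 11.77, so K_p = 138.5/6.3 = 22.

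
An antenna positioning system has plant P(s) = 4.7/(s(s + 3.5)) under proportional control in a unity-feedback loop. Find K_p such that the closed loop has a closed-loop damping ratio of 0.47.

K_p = 2.95

Closed-loop characteristic equation: s² + 3.5s + K_p·4.7 = 0.
So ω_n = √(4.7K_p) and 2ζω_n = 3.5, giving ζ = 3.5/(2√(4.7K_p)).
Setting ζ = 0.47: √(4.7K_p) = 3.5/(2·0.47) = 3.723, so K_p = 13.86/4.7 = 2.95.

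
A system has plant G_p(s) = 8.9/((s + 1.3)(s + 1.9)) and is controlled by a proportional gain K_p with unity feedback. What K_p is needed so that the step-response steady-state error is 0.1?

Steady-state error for a unit step on this type-0 loop is 1/(1 + K_p·G_p(0)).
G_p(0) = 3.603. Require 1/(1 + K_p·3.603) = 0.1, so 1 + 3.603·K_p = 10.
K_p = (10 − 1)/3.603 = 2.5.

K_p = 2.5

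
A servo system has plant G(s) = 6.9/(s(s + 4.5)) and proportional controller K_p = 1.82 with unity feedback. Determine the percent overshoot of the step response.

7.56%

Closed-loop characteristic equation: s² + 4.5s + 12.56 = 0, so ω_n = 3.544 rad/s and ζ = 4.5/(2·3.544) = 0.6349.
%OS = 100·exp(−πζ/√(1−ζ²)) = 100·exp(−π·0.6349/√0.5969) = 7.56%.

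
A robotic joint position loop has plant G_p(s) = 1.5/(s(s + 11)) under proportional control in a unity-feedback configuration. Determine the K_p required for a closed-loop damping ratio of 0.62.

Closed-loop characteristic equation: s² + 11s + K_p·1.5 = 0.
So ω_n = √(1.5K_p) and 2ζω_n = 11, giving ζ = 11/(2√(1.5K_p)).
Setting ζ = 0.62: √(1.5K_p) = 11/(2·0.62) = 8.871, so K_p = 78.69/1.5 = 52.5.

K_p = 52.5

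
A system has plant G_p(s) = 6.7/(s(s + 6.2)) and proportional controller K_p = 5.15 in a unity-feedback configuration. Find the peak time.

The closed-loop denominator s² + 6.2s + 34.51 gives ω_n = √34.51 = 5.874 and ζ = 6.2/(2ω_n) = 0.5277.
Damped frequency ω_d = ω_n√(1−ζ²) = 4.989 rad/s, so peak time T_p = π/ω_d = 0.63 s.

T_p = 0.63 s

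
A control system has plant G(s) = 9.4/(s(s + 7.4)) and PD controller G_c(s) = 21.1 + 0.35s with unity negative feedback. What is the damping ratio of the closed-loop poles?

Forward path: (21.1 + 0.35s)·9.4/(s(s+7.4)). The closed-loop characteristic equation is s² + (7.4 + 9.4·0.35)s + 9.4·21.1 = 0.
That is s² + 10.69s + 198.3 = 0, so ω_n = 14.08 rad/s and ζ = 10.69/(2·14.08) = 0.3795.

ζ = 0.38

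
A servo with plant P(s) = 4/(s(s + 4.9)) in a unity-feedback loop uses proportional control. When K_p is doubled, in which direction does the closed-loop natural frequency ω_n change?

ω_n = √(4·K_p), which grows with K_p.

increase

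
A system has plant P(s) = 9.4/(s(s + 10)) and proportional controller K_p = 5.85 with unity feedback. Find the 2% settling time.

From 1 + K_pP(s) = 0: s² + 10s + 54.99 = 0 ⇒ ω_n = 7.416, ζ = 0.6743.
2% settling time T_s ≈ 4/(ζω_n) = 4/5 = 0.8 s.

T_s ≈ 0.8 s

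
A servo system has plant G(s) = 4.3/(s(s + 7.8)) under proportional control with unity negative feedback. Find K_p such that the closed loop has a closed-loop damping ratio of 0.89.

Closed-loop characteristic equation: s² + 7.8s + K_p·4.3 = 0.
So ω_n = √(4.3K_p) and 2ζω_n = 7.8, giving ζ = 7.8/(2√(4.3K_p)).
Setting ζ = 0.89: √(4.3K_p) = 7.8/(2·0.89) = 4.382, so K_p = 19.2/4.3 = 4.47.

K_p = 4.47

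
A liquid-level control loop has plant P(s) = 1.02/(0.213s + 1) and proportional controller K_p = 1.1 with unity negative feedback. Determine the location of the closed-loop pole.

s = -9.962

Closed loop: T(s) = K_p·P/(1+K_p·P) = 1.122/(0.213s + 1 + 1.122), with pole at s = −(1 + 1.122)/0.213 = −9.962.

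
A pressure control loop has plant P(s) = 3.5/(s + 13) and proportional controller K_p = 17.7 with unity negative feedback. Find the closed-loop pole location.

Closed-loop transfer function: T(s) = K_p·P(s)/(1 + K_p·P(s)) = 61.95/(s + 13 + 61.95) = 61.95/(s + 74.95).
The closed-loop pole is at s = −74.95.

s = -74.95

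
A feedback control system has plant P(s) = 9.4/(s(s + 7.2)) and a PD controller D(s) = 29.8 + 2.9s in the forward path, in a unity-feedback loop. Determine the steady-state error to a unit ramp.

0.0257

The loop has one pole at the origin (type 1). Velocity error constant K_v = lim_{s→0} s·D(s)P(s) = 29.8·9.4/7.2 = 38.91.
Steady-state error to a unit ramp: e_ss = 1/K_v = 0.0257.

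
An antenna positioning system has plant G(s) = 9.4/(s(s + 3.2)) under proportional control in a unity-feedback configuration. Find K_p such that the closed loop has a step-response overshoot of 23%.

From %OS = 100·exp(−πζ/√(1−ζ²)) = 23%, ζ = −ln(0.23)/√(π²+ln²(0.23)) = 0.4237.
Characteristic equation s² + 3.2s + 9.4K_p = 0 gives ζ = 3.2/(2√(9.4K_p)).
Setting ζ = 0.4237: √(9.4K_p) = 3.2/(2·0.4237) = 3.776, so K_p = 14.26/9.4 = 1.52.

K_p = 1.52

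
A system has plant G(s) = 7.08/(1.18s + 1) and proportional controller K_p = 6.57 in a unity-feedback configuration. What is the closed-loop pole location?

s = -40.27

Closed loop: T(s) = K_p·G/(1+K_p·G) = 46.52/(1.18s + 1 + 46.52), with pole at s = −(1 + 46.52)/1.18 = −40.27.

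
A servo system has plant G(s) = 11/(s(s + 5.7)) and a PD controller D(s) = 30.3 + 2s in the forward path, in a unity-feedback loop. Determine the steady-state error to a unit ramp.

0.0171

The loop has one pole at the origin (type 1). Velocity error constant K_v = lim_{s→0} s·D(s)G(s) = 30.3·11/5.7 = 58.47.
Steady-state error to a unit ramp: e_ss = 1/K_v = 0.0171.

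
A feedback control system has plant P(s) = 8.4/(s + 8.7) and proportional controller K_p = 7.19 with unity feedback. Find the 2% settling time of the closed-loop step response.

T_s ≈ 0.0579 s

Closed-loop transfer function: T(s) = K_p·P(s)/(1 + K_p·P(s)) = 60.4/(s + 8.7 + 60.4) = 60.4/(s + 69.1).
Time constant τ = 1/69.1 = 0.01447 s, so the 2% settling time is about 4τ = 0.0579 s.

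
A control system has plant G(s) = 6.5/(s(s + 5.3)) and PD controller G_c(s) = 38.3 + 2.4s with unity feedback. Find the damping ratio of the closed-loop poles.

ζ = 0.662

Forward path: (38.3 + 2.4s)·6.5/(s(s+5.3)). The closed-loop characteristic equation is s² + (5.3 + 6.5·2.4)s + 6.5·38.3 = 0.
That is s² + 20.9s + 248.9 = 0, so ω_n = 15.78 rad/s and ζ = 20.9/(2·15.78) = 0.6623.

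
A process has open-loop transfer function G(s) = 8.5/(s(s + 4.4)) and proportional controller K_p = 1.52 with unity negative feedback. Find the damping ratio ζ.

The closed-loop denominator is s(s+4.4) + 1.52·8.5 = s² + 4.4s + 12.92.
Matching s² + 2ζω_n s + ω_n²: ω_n = √12.92 = 3.594 rad/s and 2ζω_n = 4.4, so ζ = 4.4/(2·3.594) = 0.612.

ζ = 0.612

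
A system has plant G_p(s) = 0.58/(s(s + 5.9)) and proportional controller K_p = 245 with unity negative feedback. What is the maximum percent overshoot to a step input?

Closed-loop characteristic equation: s² + 5.9s + 142.1 = 0, so ω_n = 11.92 rad/s and ζ = 5.9/(2·11.92) = 0.2475.
%OS = 100·exp(−πζ/√(1−ζ²)) = 100·exp(−π·0.2475/√0.9388) = 44.8%.

44.8%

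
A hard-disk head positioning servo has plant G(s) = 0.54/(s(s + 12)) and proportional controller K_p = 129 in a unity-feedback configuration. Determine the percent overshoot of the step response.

3.88%

Closed-loop characteristic equation: s² + 12s + 69.66 = 0, so ω_n = 8.346 rad/s and ζ = 12/(2·8.346) = 0.7189.
%OS = 100·exp(−πζ/√(1−ζ²)) = 100·exp(−π·0.7189/√0.4832) = 3.88%.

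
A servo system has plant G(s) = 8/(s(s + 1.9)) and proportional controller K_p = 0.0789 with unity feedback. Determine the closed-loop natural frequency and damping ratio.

ω_n = 0.794 rad/s, ζ = 1.2

With unity feedback the closed-loop characteristic equation is s² + 1.9s + 0.0789·8 = s² + 1.9s + 0.6312 = 0.
So ω_n² = 0.6312 ⇒ ω_n = 0.7945 rad/s, and ζ = 1.9/(2ω_n) = 1.2.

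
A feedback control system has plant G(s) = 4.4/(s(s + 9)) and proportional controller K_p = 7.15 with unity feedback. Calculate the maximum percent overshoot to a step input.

1.47%

The closed-loop denominator s² + 9s + 31.46 gives ω_n = √31.46 = 5.609 and ζ = 9/(2ω_n) = 0.8023.
%OS = 100·exp(−πζ/√(1−ζ²)) = 100·exp(−π·0.8023/√0.3563) = 1.47%.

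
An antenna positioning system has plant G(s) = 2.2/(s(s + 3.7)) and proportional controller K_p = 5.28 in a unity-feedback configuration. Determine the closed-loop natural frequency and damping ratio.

With unity feedback the closed-loop characteristic equation is s² + 3.7s + 5.28·2.2 = s² + 3.7s + 11.62 = 0.
So ω_n² = 11.62 ⇒ ω_n = 3.408 rad/s, and ζ = 3.7/(2ω_n) = 0.543.

ω_n = 3.41 rad/s, ζ = 0.543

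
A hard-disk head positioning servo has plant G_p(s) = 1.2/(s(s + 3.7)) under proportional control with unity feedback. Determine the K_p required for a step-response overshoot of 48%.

K_p = 55.1

From %OS = 100·exp(−πζ/√(1−ζ²)) = 48%, ζ = −ln(0.48)/√(π²+ln²(0.48)) = 0.2275.
Characteristic equation s² + 3.7s + 1.2K_p = 0 gives ζ = 3.7/(2√(1.2K_p)).
Setting ζ = 0.2275: √(1.2K_p) = 3.7/(2·0.2275) = 8.132, so K_p = 66.13/1.2 = 55.1.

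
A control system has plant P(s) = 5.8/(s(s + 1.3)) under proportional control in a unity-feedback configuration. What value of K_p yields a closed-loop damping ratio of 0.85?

K_p = 0.101

Closed-loop characteristic equation: s² + 1.3s + K_p·5.8 = 0.
So ω_n = √(5.8K_p) and 2ζω_n = 1.3, giving ζ = 1.3/(2√(5.8K_p)).
Setting ζ = 0.85: √(5.8K_p) = 1.3/(2·0.85) = 0.7647, so K_p = 0.5848/5.8 = 0.101.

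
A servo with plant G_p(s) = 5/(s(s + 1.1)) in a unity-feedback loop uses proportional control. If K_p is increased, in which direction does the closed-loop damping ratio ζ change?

decrease

ζ = 1.1/(2√(5K_p)); increasing K_p raises the denominator, so ζ falls.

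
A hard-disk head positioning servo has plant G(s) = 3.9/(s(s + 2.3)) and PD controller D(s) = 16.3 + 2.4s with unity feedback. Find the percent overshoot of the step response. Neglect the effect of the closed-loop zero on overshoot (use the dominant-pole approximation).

3.45%

Forward path: (16.3 + 2.4s)·3.9/(s(s+2.3)). The closed-loop characteristic equation is s² + (2.3 + 3.9·2.4)s + 3.9·16.3 = 0.
That is s² + 11.66s + 63.57 = 0, so ω_n = 7.973 rad/s and ζ = 11.66/(2·7.973) = 0.7312.
%OS = 100·exp(−πζ/√(1−ζ²)) = 3.45%.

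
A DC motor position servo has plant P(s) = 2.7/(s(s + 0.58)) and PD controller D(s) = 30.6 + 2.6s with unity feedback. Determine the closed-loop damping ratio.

Forward path: (30.6 + 2.6s)·2.7/(s(s+0.58)). The closed-loop characteristic equation is s² + (0.58 + 2.7·2.6)s + 2.7·30.6 = 0.
That is s² + 7.6s + 82.62 = 0, so ω_n = 9.09 rad/s and ζ = 7.6/(2·9.09) = 0.4181.

ζ = 0.418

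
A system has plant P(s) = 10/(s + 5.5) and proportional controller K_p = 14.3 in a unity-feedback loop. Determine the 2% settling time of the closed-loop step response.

T_s ≈ 0.0269 s

Closed-loop transfer function: T(s) = K_p·P(s)/(1 + K_p·P(s)) = 143/(s + 5.5 + 143) = 143/(s + 148.5).
Time constant τ = 1/148.5 = 0.006734 s, so the 2% settling time is about 4τ = 0.0269 s.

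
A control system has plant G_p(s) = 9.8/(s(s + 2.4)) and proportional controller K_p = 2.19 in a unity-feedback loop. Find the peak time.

From 1 + K_pG_p(s) = 0: s² + 2.4s + 21.46 = 0 ⇒ ω_n = 4.633, ζ = 0.259.
Damped frequency ω_d = ω_n√(1−ζ²) = 4.475 rad/s, so peak time T_p = π/ω_d = 0.702 s.

T_p = 0.702 s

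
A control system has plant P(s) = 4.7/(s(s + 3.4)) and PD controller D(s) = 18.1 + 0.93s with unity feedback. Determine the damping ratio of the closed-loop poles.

ζ = 0.421

Forward path: (18.1 + 0.93s)·4.7/(s(s+3.4)). The closed-loop characteristic equation is s² + (3.4 + 4.7·0.93)s + 4.7·18.1 = 0.
That is s² + 7.771s + 85.07 = 0, so ω_n = 9.223 rad/s and ζ = 7.771/(2·9.223) = 0.4213.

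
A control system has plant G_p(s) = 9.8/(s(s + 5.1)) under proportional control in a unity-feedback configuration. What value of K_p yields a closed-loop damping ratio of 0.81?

Closed-loop characteristic equation: s² + 5.1s + K_p·9.8 = 0.
So ω_n = √(9.8K_p) and 2ζω_n = 5.1, giving ζ = 5.1/(2√(9.8K_p)).
Setting ζ = 0.81: √(9.8K_p) = 5.1/(2·0.81) = 3.148, so K_p = 9.911/9.8 = 1.01.

K_p = 1.01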